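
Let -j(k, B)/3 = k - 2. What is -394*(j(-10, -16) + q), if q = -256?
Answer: 86680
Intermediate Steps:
j(k, B) = 6 - 3*k (j(k, B) = -3*(k - 2) = -3*(-2 + k) = 6 - 3*k)
-394*(j(-10, -16) + q) = -394*((6 - 3*(-10)) - 256) = -394*((6 + 30) - 256) = -394*(36 - 256) = -394*(-220) = 86680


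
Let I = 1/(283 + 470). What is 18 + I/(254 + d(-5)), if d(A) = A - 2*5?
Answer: 3239407/179967 ≈ 18.000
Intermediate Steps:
I = 1/753 ≈ 0.0013280
d(A) = -10 + A (d(A) = A - 10 = -10 + A)
18 + I/(254 + d(-5)) = 18 + (1/753)/(254 + (-10 - 5)) = 18 + (1/753)/(254 - 15) = 18 + (1/753)/239 = 18 + (1/239)*(1/753) = 18 + 1/179967 = 3239407/179967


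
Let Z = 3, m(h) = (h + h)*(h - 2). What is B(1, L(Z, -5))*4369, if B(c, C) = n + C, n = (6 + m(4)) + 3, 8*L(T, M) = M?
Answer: 851955/8 ≈ 1.0649e+5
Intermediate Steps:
m(h) = 2*h*(-2 + h) (m(h) = (2*h)*(-2 + h) = 2*h*(-2 + h))
L(T, M) = M/8
n = 25 (n = (6 + 2*4*(-2 + 4)) + 3 = (6 + 2*4*2) + 3 = (6 + 16) + 3 = 22 + 3 = 25)
B(c, C) = 25 + C
B(1, L(Z, -5))*4369 = (25 + (⅛)*(-5))*4369 = (25 - 5/8)*4369 = (195/8)*4369 = 851955/8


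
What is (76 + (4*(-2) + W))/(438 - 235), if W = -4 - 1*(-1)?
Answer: 65/203 ≈ 0.32020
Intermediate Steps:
W = -3 (W = -4 + 1 = -3)
(76 + (4*(-2) + W))/(438 - 235) = (76 + (4*(-2) - 3))/(438 - 235) = (76 + (-8 - 3))/203 = (76 - 11)*(1/203) = 65*(1/203) = 65/203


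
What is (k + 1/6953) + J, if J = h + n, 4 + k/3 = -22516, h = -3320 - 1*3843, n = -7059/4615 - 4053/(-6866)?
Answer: -1266380281301859/16947450790 ≈ -74724.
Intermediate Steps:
n = -2289423/2437430 (n = -7059*1/4615 - 4053*(-1/6866) = -543/355 + 4053/6866 = -2289423/2437430 ≈ -0.93928)
h = -7163 (h = -3320 - 3843 = -7163)
k = -67560 (k = -12 + 3*(-22516) = -12 - 67548 = -67560)
J = -17461600513/2437430 (J = -7163 - 2289423/2437430 = -17461600513/2437430 ≈ -7163.9)
(k + 1/6953) + J = (-67560 + 1/6953) - 17461600513/2437430 = -469744679/6953 - 17461600513/2437430 = -1266380281301859/16947450790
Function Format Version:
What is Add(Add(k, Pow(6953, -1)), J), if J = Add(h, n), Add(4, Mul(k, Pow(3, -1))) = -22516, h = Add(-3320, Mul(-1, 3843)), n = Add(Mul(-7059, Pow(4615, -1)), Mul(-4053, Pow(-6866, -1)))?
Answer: Rational(-1266380281301859, 16947450790) ≈ -74724.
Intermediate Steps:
n = Rational(-2289423, 2437430) (n = Add(Mul(-7059, Rational(1, 4615)), Mul(-4053, Rational(-1, 6866))) = Add(Rational(-543, 355), Rational(4053, 6866)) = Rational(-2289423, 2437430) ≈ -0.93928)
h = -7163 (h = Add(-3320, -3843) = -7163)
k = -67560 (k = Add(-12, Mul(3, -22516)) = Add(-12, -67548) = -67560)
J = Rational(-17461600513, 2437430) (J = Add(-7163, Rational(-2289423, 2437430)) = Rational(-17461600513, 2437430) ≈ -7163.9)
Add(Add(k, Pow(6953, -1)), J) = Add(Add(-67560, Pow(6953, -1)), Rational(-17461600513, 2437430)) = Add(Add(-67560, Rational(1, 6953)), Rational(-17461600513, 2437430)) = Add(Rational(-469744679, 6953), Rational(-17461600513, 2437430)) = Rational(-1266380281301859, 16947450790)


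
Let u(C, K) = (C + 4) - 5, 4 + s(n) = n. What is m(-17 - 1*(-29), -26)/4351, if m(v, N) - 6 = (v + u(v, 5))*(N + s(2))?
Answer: -638/4351 ≈ -0.14663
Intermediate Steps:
s(n) = -4 + n
u(C, K) = -1 + C (u(C, K) = (4 + C) - 5 = -1 + C)
m(v, N) = 6 + (-1 + 2*v)*(-2 + N) (m(v, N) = 6 + (v + (-1 + v))*(N + (-4 + 2)) = 6 + (-1 + 2*v)*(N - 2) = 6 + (-1 + 2*v)*(-2 + N))
m(-17 - 1*(-29), -26)/4351 = (8 - 1*(-26) - 4*(-17 - 1*(-29)) + 2*(-26)*(-17 - 1*(-29)))/4351 = (8 + 26 - 4*(-17 + 29) + 2*(-26)*(-17 + 29))*(1/4351) = (8 + 26 - 4*12 + 2*(-26)*12)*(1/4351) = (8 + 26 - 48 - 624)*(1/4351) = -638*1/4351 = -638/4351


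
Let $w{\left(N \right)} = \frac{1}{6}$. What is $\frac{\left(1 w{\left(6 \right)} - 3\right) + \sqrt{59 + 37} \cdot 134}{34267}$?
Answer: $- \frac{17}{205602} + \frac{536 \sqrt{6}}{34267} \approx 0.038232$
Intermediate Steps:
$w{\left(N \right)} = \frac{1}{6}$
$\frac{\left(1 w{\left(6 \right)} - 3\right) + \sqrt{59 + 37} \cdot 134}{34267} = \frac{\left(1 \cdot \frac{1}{6} - 3\right) + \sqrt{59 + 37} \cdot 134}{34267} = \left(\left(\frac{1}{6} - 3\right) + \sqrt{96} \cdot 134\right) \frac{1}{34267} = \left(- \frac{17}{6} + 4 \sqrt{6} \cdot 134\right) \frac{1}{34267} = \left(- \frac{17}{6} + 536 \sqrt{6}\right) \frac{1}{34267} = - \frac{17}{205602} + \frac{536 \sqrt{6}}{34267}$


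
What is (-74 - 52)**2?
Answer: 15876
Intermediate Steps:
(-74 - 52)**2 = (-126)**2 = 15876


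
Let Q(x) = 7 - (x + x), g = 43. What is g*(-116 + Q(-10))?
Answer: -3827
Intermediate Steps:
Q(x) = 7 - 2*x
g*(-116 + Q(-10)) = 43*(-116 + (7 - 2*(-10))) = 43*(-116 + (7 + 20)) = 43*(-116 + 27) = 43*(-89) = -3827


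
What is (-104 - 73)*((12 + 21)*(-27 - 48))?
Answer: 438075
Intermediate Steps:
(-104 - 73)*((12 + 21)*(-27 - 48)) = -5841*(-75) = -177*(-2475) = 438075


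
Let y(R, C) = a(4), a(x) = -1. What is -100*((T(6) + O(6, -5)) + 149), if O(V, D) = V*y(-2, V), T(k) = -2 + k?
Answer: -14700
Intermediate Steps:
y(R, C) = -1
O(V, D) = -V (O(V, D) = V*(-1) = -V)
-100*((T(6) + O(6, -5)) + 149) = -100*(((-2 + 6) - 1*6) + 149) = -100*((4 - 6) + 149) = -100*(-2 + 149) = -100*147 = -14700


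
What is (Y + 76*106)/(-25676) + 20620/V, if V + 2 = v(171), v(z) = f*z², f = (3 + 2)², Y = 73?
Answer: -5413046847/18769746548 ≈ -0.28839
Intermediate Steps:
f = 25 (f = 5² = 25)
v(z) = 25*z²
V = 731023 (V = -2 + 25*171² = -2 + 25*29241 = -2 + 731025 = 731023)
(Y + 76*106)/(-25676) + 20620/V = (73 + 76*106)/(-25676) + 20620/731023 = (73 + 8056)*(-1/25676) + 20620*(1/731023) = 8129*(-1/25676) + 20620/731023 = -8129/25676 + 20620/731023 = -5413046847/18769746548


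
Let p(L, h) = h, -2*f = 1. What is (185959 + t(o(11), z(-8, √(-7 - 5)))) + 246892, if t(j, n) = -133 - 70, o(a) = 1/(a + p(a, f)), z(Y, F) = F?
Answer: 432648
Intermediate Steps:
f = -½ (f = -½*1 = -½ ≈ -0.50000)
o(a) = 1/(-½ + a) (o(a) = 1/(a - ½) = 1/(-½ + a))
t(j, n) = -203
(185959 + t(o(11), z(-8, √(-7 - 5)))) + 246892 = (185959 - 203) + 246892 = 185756 + 246892 = 432648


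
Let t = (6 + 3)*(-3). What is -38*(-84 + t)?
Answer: 4218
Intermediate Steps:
t = -27 (t = 9*(-3) = -27)
-38*(-84 + t) = -38*(-84 - 27) = -38*(-111) = 4218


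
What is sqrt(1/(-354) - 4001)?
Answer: I*sqrt(501389670)/354 ≈ 63.253*I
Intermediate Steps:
sqrt(1/(-354) - 4001) = sqrt(-1/354 - 4001) = sqrt(-1416355/354) = I*sqrt(501389670)/354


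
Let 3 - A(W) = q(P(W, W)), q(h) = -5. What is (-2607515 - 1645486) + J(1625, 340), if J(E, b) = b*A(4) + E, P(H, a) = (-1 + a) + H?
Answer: -4248656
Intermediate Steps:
P(H, a) = -1 + H + a
A(W) = 8 (A(W) = 3 - 1*(-5) = 3 + 5 = 8)
J(E, b) = E + 8*b (J(E, b) = b*8 + E = 8*b + E = E + 8*b)
(-2607515 - 1645486) + J(1625, 340) = (-2607515 - 1645486) + (1625 + 8*340) = -4253001 + (1625 + 2720) = -4253001 + 4345 = -4248656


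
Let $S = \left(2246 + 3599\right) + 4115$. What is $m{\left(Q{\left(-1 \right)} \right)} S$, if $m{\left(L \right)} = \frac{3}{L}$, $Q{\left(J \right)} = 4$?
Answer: $7470$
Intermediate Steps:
$S = 9960$ ($S = 5845 + 4115 = 9960$)
$m{\left(Q{\left(-1 \right)} \right)} S = \frac{3}{4} \cdot 9960 = 7470$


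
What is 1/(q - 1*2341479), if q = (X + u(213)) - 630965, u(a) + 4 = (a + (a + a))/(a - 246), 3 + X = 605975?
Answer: -11/26031449 ≈ -4.2257e-7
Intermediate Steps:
X = 605972 (X = -3 + 605975 = 605972)
u(a) = -4 + 3*a/(-246 + a) (u(a) = -4 + (a + (a + a))/(a - 246) = -4 + (a + 2*a)/(-246 + a) = -4 + (3*a)/(-246 + a) = -4 + 3*a/(-246 + a))
q = -275180/11 (q = (605972 + (984 - 1*213)/(-246 + 213)) - 630965 = (605972 + (984 - 213)/(-33)) - 630965 = (605972 - 1/33*771) - 630965 = (605972 - 257/11) - 630965 = 6665435/11 - 630965 = -275180/11 ≈ -25016.)
1/(q - 1*2341479) = 1/(-275180/11 - 1*2341479) = 1/(-275180/11 - 2341479) = 1/(-26031449/11) = -11/26031449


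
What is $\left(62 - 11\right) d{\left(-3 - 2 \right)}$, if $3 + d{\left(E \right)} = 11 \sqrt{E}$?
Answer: $-153 + 561 i \sqrt{5} \approx -153.0 + 1254.4 i$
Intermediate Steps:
$d{\left(E \right)} = -3 + 11 \sqrt{E}$
$\left(62 - 11\right) d{\left(-3 - 2 \right)} = \left(62 - 11\right) \left(-3 + 11 \sqrt{-3 - 2}\right) = 51 \left(-3 + 11 \sqrt{-5}\right) = 51 \left(-3 + 11 i \sqrt{5}\right) = -153 + 561 i \sqrt{5}$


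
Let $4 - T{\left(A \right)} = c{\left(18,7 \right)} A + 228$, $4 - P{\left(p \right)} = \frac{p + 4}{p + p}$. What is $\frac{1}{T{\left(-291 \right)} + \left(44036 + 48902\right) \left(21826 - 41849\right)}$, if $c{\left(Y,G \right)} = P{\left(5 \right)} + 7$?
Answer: $- \frac{10}{18608948589} \approx -5.3738 \cdot 10^{-10}$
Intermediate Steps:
$P{\left(p \right)} = 4 - \frac{4 + p}{2 p}$ ($P{\left(p \right)} = 4 - \frac{p + 4}{p + p} = 4 - \frac{4 + p}{2 p}$)
$c{\left(Y,G \right)} = \frac{101}{10}$ ($c{\left(Y,G \right)} = \left(\frac{7}{2} - \frac{2}{5}\right) + 7 = \frac{31}{10} + 7 = \frac{101}{10}$)
$T{\left(A \right)} = -224 - \frac{101 A}{10}$ ($T{\left(A \right)} = 4 - \left(\frac{101 A}{10} + 228\right) = 4 - \left(228 + \frac{101 A}{10}\right) = -224 - \frac{101 A}{10}$)
$\frac{1}{T{\left(-291 \right)} + \left(44036 + 48902\right) \left(21826 - 41849\right)} = \frac{1}{\left(-224 - - \frac{29391}{10}\right) + \left(44036 + 48902\right) \left(21826 - 41849\right)} = \frac{1}{\left(-224 + \frac{29391}{10}\right) + 92938 \left(-20023\right)} = \frac{1}{\frac{27151}{10} - 1860897574} = \frac{1}{- \frac{18608948589}{10}} = - \frac{10}{18608948589}$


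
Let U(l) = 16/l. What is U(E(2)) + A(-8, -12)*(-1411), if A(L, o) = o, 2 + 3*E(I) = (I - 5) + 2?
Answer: 16916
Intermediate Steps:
E(I) = -5/3 + I/3 (E(I) = -2/3 + ((I - 5) + 2)/3 = -2/3 + ((-5 + I) + 2)/3 = -2/3 + (-3 + I)/3 = -2/3 + (-1 + I/3) = -5/3 + I/3)
U(E(2)) + A(-8, -12)*(-1411) = 16/(-5/3 + (1/3)*2) - 12*(-1411) = 16/(-5/3 + 2/3) + 16932 = 16/(-1) + 16932 = 16*(-1) + 16932 = -16 + 16932 = 16916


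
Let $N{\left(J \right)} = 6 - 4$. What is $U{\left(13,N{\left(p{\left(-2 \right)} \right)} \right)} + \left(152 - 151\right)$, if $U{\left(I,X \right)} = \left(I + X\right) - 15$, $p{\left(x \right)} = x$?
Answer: $1$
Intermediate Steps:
$N{\left(J \right)} = 2$ ($N{\left(J \right)} = 6 - 4 = 2$)
$U{\left(I,X \right)} = -15 + I + X$
$U{\left(13,N{\left(p{\left(-2 \right)} \right)} \right)} + \left(152 - 151\right) = \left(-15 + 13 + 2\right) + \left(152 - 151\right) = 0 + \left(152 - 151\right) = 0 + 1 = 1$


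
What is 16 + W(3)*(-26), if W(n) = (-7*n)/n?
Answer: 198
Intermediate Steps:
W(n) = -7
16 + W(3)*(-26) = 16 - 7*(-26) = 16 + 182 = 198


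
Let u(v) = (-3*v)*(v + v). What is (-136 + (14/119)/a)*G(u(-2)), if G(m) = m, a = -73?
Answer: 4050672/1241 ≈ 3264.0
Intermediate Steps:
u(v) = -6*v**2 (u(v) = (-3*v)*(2*v) = -6*v**2)
(-136 + (14/119)/a)*G(u(-2)) = (-136 + (14/119)/(-73))*(-6*(-2)**2) = (-136 + (14*(1/119))*(-1/73))*(-6*4) = (-136 + (2/17)*(-1/73))*(-24) = (-136 - 2/1241)*(-24) = -168778/1241*(-24) = 4050672/1241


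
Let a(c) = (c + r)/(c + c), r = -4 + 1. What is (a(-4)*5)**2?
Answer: 1225/64 ≈ 19.141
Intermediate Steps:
r = -3
a(c) = (-3 + c)/(2*c) (a(c) = (c - 3)/(c + c) = (-3 + c)/((2*c)) = (-3 + c)*(1/(2*c)) = (-3 + c)/(2*c))
(a(-4)*5)**2 = (((1/2)*(-3 - 4)/(-4))*5)**2 = (((1/2)*(-1/4)*(-7))*5)**2 = ((7/8)*5)**2 = (35/8)**2 = 1225/64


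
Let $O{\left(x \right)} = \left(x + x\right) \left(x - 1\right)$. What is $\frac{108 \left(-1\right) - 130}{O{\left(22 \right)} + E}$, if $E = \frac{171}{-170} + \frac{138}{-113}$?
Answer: $- \frac{4571980}{17707257} \approx -0.2582$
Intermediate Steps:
$O{\left(x \right)} = 2 x \left(-1 + x\right)$
$E = - \frac{42783}{19210}$ ($E = 171 \left(- \frac{1}{170}\right) + 138 \left(- \frac{1}{113}\right) = - \frac{171}{170} - \frac{138}{113} = - \frac{42783}{19210} \approx -2.2271$)
$\frac{108 \left(-1\right) - 130}{O{\left(22 \right)} + E} = \frac{108 \left(-1\right) - 130}{2 \cdot 22 \left(-1 + 22\right) - \frac{42783}{19210}} = \frac{-108 - 130}{2 \cdot 22 \cdot 21 - \frac{42783}{19210}} = - \frac{238}{924 - \frac{42783}{19210}} = - \frac{238}{\frac{17707257}{19210}} = \left(-238\right) \frac{19210}{17707257} = - \frac{4571980}{17707257}$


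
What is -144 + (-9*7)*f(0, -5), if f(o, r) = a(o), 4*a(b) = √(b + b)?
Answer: -144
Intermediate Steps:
a(b) = √2*√b/4 (a(b) = √(b + b)/4 = √(2*b)/4 = (√2*√b)/4 = √2*√b/4)
f(o, r) = √2*√o/4
-144 + (-9*7)*f(0, -5) = -144 + (-9*7)*(√2*√0/4) = -144 - 63*√2*0/4 = -144 - 63*0 = -144 + 0 = -144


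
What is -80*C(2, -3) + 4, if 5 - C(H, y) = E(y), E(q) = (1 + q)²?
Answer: -76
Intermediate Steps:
C(H, y) = 5 - (1 + y)²
-80*C(2, -3) + 4 = -80*(5 - (1 - 3)²) + 4 = -80*(5 - 1*(-2)²) + 4 = -80*(5 - 1*4) + 4 = -80*(5 - 4) + 4 = -80*1 + 4 = -80 + 4 = -76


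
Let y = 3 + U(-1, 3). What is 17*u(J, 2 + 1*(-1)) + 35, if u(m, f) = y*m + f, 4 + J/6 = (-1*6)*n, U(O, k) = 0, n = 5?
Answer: -10352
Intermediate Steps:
y = 3 (y = 3 + 0 = 3)
J = -204 (J = -24 + 6*(-1*6*5) = -24 + 6*(-6*5) = -24 + 6*(-30) = -24 - 180 = -204)
u(m, f) = f + 3*m (u(m, f) = 3*m + f = f + 3*m)
17*u(J, 2 + 1*(-1)) + 35 = 17*((2 + 1*(-1)) + 3*(-204)) + 35 = 17*((2 - 1) - 612) + 35 = 17*(1 - 612) + 35 = 17*(-611) + 35 = -10387 + 35 = -10352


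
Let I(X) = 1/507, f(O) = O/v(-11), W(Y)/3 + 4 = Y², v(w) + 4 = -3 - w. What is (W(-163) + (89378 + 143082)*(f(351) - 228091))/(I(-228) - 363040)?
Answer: 26871788790600/184061279 ≈ 1.4599e+5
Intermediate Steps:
v(w) = -7 - w (v(w) = -4 + (-3 - w) = -7 - w)
W(Y) = -12 + 3*Y²
f(O) = O/4 (f(O) = O/(-7 - 1*(-11)) = O/(-7 + 11) = O/4)
I(X) = 1/507
(W(-163) + (89378 + 143082)*(f(351) - 228091))/(I(-228) - 363040) = ((-12 + 3*(-163)²) + (89378 + 143082)*((¼)*351 - 228091))/(1/507 - 363040) = ((-12 + 3*26569) + 232460*(351/4 - 228091))/(-184061279/507) = ((-12 + 79707) + 232460*(-912013/4))*(-507/184061279) = (79695 - 53001635495)*(-507/184061279) = -53001555800*(-507/184061279) = 26871788790600/184061279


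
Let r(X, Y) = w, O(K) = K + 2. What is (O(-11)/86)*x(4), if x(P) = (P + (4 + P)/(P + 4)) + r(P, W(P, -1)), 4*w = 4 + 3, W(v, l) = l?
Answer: -243/344 ≈ -0.70640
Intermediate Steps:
O(K) = 2 + K
w = 7/4 (w = (4 + 3)/4 = (¼)*7 = 7/4 ≈ 1.7500)
r(X, Y) = 7/4
x(P) = 11/4 + P (x(P) = (P + (4 + P)/(P + 4)) + 7/4 = (P + (4 + P)/(4 + P)) + 7/4 = (P + 1) + 7/4 = (1 + P) + 7/4 = 11/4 + P)
(O(-11)/86)*x(4) = ((2 - 11)/86)*(11/4 + 4) = -9*1/86*(27/4) = -9/86*27/4 = -243/344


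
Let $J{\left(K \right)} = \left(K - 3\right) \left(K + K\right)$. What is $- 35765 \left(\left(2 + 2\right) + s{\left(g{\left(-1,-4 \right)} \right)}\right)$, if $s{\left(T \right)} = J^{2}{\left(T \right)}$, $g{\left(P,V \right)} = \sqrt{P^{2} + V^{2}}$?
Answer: $-63375580 + 14592120 \sqrt{17} \approx -3.2107 \cdot 10^{6}$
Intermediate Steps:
$J{\left(K \right)} = 2 K \left(-3 + K\right)$ ($J{\left(K \right)} = \left(-3 + K\right) 2 K = 2 K \left(-3 + K\right)$)
$s{\left(T \right)} = 4 T^{2} \left(-3 + T\right)^{2}$ ($s{\left(T \right)} = \left(2 T \left(-3 + T\right)\right)^{2} = 4 T^{2} \left(-3 + T\right)^{2}$)
$- 35765 \left(\left(2 + 2\right) + s{\left(g{\left(-1,-4 \right)} \right)}\right) = - 35765 \left(\left(2 + 2\right) + 4 \left(\sqrt{\left(-1\right)^{2} + \left(-4\right)^{2}}\right)^{2} \left(-3 + \sqrt{\left(-1\right)^{2} + \left(-4\right)^{2}}\right)^{2}\right) = - 35765 \left(4 + 4 \left(\sqrt{1 + 16}\right)^{2} \left(-3 + \sqrt{1 + 16}\right)^{2}\right) = - 35765 \left(4 + 4 \left(\sqrt{17}\right)^{2} \left(-3 + \sqrt{17}\right)^{2}\right) = - 35765 \left(4 + 4 \cdot 17 \left(-3 + \sqrt{17}\right)^{2}\right) = - 35765 \left(4 + 68 \left(-3 + \sqrt{17}\right)^{2}\right) = -143060 - 2432020 \left(-3 + \sqrt{17}\right)^{2}$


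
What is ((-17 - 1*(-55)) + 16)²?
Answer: 2916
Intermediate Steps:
((-17 - 1*(-55)) + 16)² = ((-17 + 55) + 16)² = (38 + 16)² = 54² = 2916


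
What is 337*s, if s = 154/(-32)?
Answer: -25949/16 ≈ -1621.8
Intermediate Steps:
s = -77/16 (s = 154*(-1/32) = -77/16 ≈ -4.8125)
337*s = 337*(-77/16) = -25949/16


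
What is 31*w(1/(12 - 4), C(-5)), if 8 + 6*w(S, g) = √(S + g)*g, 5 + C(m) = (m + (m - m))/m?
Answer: -124/3 - 31*I*√62/6 ≈ -41.333 - 40.682*I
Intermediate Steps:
C(m) = -4 (C(m) = -5 + (m + (m - m))/m = -5 + (m + 0)/m = -5 + m/m = -5 + 1 = -4)
w(S, g) = -4/3 + g*√(S + g)/6 (w(S, g) = -4/3 + (√(S + g)*g)/6 = -4/3 + (g*√(S + g))/6 = -4/3 + g*√(S + g)/6)
31*w(1/(12 - 4), C(-5)) = 31*(-4/3 + (⅙)*(-4)*√(1/(12 - 4) - 4)) = 31*(-4/3 + (⅙)*(-4)*√(1/8 - 4)) = 31*(-4/3 + (⅙)*(-4)*√(⅛ - 4)) = 31*(-4/3 + (⅙)*(-4)*√(-31/8)) = 31*(-4/3 + (⅙)*(-4)*(I*√62/4)) = 31*(-4/3 - I*√62/6) = -124/3 - 31*I*√62/6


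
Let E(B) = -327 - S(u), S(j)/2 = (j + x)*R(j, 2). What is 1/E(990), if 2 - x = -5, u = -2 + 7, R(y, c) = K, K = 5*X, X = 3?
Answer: -1/687 ≈ -0.0014556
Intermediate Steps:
K = 15 (K = 5*3 = 15)
R(y, c) = 15
u = 5
x = 7 (x = 2 - 1*(-5) = 2 + 5 = 7)
S(j) = 210 + 30*j (S(j) = 2*((j + 7)*15) = 2*((7 + j)*15) = 2*(105 + 15*j) = 210 + 30*j)
E(B) = -687 (E(B) = -327 - (210 + 30*5) = -327 - (210 + 150) = -327 - 1*360 = -327 - 360 = -687)
1/E(990) = 1/(-687) = -1/687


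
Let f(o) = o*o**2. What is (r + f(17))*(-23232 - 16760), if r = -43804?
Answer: 1555328872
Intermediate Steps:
f(o) = o**3
(r + f(17))*(-23232 - 16760) = (-43804 + 17**3)*(-23232 - 16760) = (-43804 + 4913)*(-39992) = -38891*(-39992) = 1555328872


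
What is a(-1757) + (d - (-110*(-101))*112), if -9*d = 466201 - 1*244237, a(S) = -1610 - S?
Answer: -3806507/3 ≈ -1.2688e+6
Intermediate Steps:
d = -73988/3 (d = -(466201 - 1*244237)/9 = -(466201 - 244237)/9 = -1/9*221964 = -73988/3 ≈ -24663.)
a(-1757) + (d - (-110*(-101))*112) = (-1610 - 1*(-1757)) + (-73988/3 - (-110*(-101))*112) = (-1610 + 1757) + (-73988/3 - 11110*112) = 147 + (-73988/3 - 1*1244320) = 147 + (-73988/3 - 1244320) = 147 - 3806948/3 = -3806507/3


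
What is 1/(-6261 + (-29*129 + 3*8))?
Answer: -1/9978 ≈ -0.00010022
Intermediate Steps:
1/(-6261 + (-29*129 + 3*8)) = 1/(-6261 + (-3741 + 24)) = 1/(-6261 - 3717) = 1/(-9978) = -1/9978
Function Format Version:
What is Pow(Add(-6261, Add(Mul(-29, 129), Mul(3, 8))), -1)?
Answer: Rational(-1, 9978) ≈ -0.00010022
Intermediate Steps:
Pow(Add(-6261, Add(Mul(-29, 129), Mul(3, 8))), -1) = Pow(Add(-6261, Add(-3741, 24)), -1) = Pow(Add(-6261, -3717), -1) = Pow(-9978, -1) = Rational(-1, 9978)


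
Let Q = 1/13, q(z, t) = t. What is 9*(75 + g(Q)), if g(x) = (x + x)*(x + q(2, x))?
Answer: 114111/169 ≈ 675.21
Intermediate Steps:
Q = 1/13 ≈ 0.076923
g(x) = 4*x² (g(x) = (x + x)*(x + x) = (2*x)*(2*x) = 4*x²)
9*(75 + g(Q)) = 9*(75 + 4*(1/13)²) = 9*(75 + 4*(1/169)) = 9*(75 + 4/169) = 9*(12679/169) = 114111/169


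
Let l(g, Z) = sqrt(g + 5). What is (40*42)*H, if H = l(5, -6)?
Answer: 1680*sqrt(10) ≈ 5312.6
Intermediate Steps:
l(g, Z) = sqrt(5 + g)
H = sqrt(10) (H = sqrt(5 + 5) = sqrt(10) ≈ 3.1623)
(40*42)*H = (40*42)*sqrt(10) = 1680*sqrt(10)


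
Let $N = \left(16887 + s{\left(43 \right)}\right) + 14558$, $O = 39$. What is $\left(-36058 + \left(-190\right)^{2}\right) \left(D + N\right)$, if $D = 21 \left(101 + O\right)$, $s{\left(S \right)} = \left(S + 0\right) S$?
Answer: $1521828$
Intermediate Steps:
$s{\left(S \right)} = S^{2}$ ($s{\left(S \right)} = S S = S^{2}$)
$N = 33294$ ($N = \left(16887 + 43^{2}\right) + 14558 = \left(16887 + 1849\right) + 14558 = 18736 + 14558 = 33294$)
$D = 2940$ ($D = 21 \left(101 + 39\right) = 21 \cdot 140 = 2940$)
$\left(-36058 + \left(-190\right)^{2}\right) \left(D + N\right) = \left(-36058 + \left(-190\right)^{2}\right) \left(2940 + 33294\right) = \left(-36058 + 36100\right) 36234 = 42 \cdot 36234 = 1521828$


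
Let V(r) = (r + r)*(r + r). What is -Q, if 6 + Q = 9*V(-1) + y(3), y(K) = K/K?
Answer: -31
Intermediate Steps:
y(K) = 1
V(r) = 4*r**2 (V(r) = (2*r)*(2*r) = 4*r**2)
Q = 31 (Q = -6 + (9*(4*(-1)**2) + 1) = -6 + (9*(4*1) + 1) = -6 + (9*4 + 1) = -6 + (36 + 1) = -6 + 37 = 31)
-Q = -1*31 = -31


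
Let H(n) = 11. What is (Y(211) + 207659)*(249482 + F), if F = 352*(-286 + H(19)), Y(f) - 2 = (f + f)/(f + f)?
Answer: 31706249484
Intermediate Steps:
Y(f) = 3 (Y(f) = 2 + (f + f)/(f + f) = 2 + (2*f)/((2*f)) = 2 + (2*f)*(1/(2*f)) = 2 + 1 = 3)
F = -96800 (F = 352*(-286 + 11) = 352*(-275) = -96800)
(Y(211) + 207659)*(249482 + F) = (3 + 207659)*(249482 - 96800) = 207662*152682 = 31706249484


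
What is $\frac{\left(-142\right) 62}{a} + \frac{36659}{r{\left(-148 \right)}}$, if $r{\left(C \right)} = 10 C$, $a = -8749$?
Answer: $- \frac{307699671}{12948520} \approx -23.763$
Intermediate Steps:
$\frac{\left(-142\right) 62}{a} + \frac{36659}{r{\left(-148 \right)}} = \frac{\left(-142\right) 62}{-8749} + \frac{36659}{10 \left(-148\right)} = \left(-8804\right) \left(- \frac{1}{8749}\right) + \frac{36659}{-1480} = \frac{8804}{8749} + 36659 \left(- \frac{1}{1480}\right) = \frac{8804}{8749} - \frac{36659}{1480} = - \frac{307699671}{12948520}$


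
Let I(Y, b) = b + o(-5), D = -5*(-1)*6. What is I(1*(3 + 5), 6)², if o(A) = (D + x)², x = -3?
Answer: 540225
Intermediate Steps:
D = 30 (D = 5*6 = 30)
o(A) = 729 (o(A) = (30 - 3)² = 27² = 729)
I(Y, b) = 729 + b (I(Y, b) = b + 729 = 729 + b)
I(1*(3 + 5), 6)² = (729 + 6)² = 735² = 540225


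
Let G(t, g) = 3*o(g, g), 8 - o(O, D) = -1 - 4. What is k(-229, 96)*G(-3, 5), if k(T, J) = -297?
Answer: -11583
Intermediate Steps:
o(O, D) = 13 (o(O, D) = 8 - (-1 - 4) = 8 - 1*(-5) = 8 + 5 = 13)
G(t, g) = 39 (G(t, g) = 3*13 = 39)
k(-229, 96)*G(-3, 5) = -297*39 = -11583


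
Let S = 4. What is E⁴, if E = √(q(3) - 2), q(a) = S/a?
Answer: 4/9 ≈ 0.44444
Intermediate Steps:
q(a) = 4/a
E = I*√6/3 (E = √(4/3 - 2) = √(-⅔) = I*√6/3 ≈ 0.8165*I)
E⁴ = (I*√6/3)⁴ = 4/9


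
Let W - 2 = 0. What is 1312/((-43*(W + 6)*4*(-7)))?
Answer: 41/301 ≈ 0.13621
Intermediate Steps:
W = 2 (W = 2 + 0 = 2)
1312/((-43*(W + 6)*4*(-7))) = 1312/((-43*(2 + 6)*4*(-7))) = 1312/((-344*4*(-7))) = 1312/((-43*32*(-7))) = 1312/((-1376*(-7))) = 1312/9632 = 1312*(1/9632) = 41/301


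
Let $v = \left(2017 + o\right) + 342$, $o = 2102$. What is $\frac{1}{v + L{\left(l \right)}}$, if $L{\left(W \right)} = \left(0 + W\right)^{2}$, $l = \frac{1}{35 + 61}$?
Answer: $\frac{9216}{41112577} \approx 0.00022416$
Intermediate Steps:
$l = \frac{1}{96} \approx 0.010417$
$L{\left(W \right)} = W^{2}$
$v = 4461$ ($v = \left(2017 + 2102\right) + 342 = 4119 + 342 = 4461$)
$\frac{1}{v + L{\left(l \right)}} = \frac{1}{4461 + \left(\frac{1}{96}\right)^{2}} = \frac{1}{4461 + \frac{1}{9216}} = \frac{1}{\frac{41112577}{9216}} = \frac{9216}{41112577}$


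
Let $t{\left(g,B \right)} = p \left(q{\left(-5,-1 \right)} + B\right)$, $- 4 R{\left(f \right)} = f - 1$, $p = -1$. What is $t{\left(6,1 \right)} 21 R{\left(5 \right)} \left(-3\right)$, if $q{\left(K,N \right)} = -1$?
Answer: $0$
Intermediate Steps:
$R{\left(f \right)} = \frac{1}{4} - \frac{f}{4}$ ($R{\left(f \right)} = - \frac{f - 1}{4} = - \frac{-1 + f}{4} = \frac{1}{4} - \frac{f}{4}$)
$t{\left(g,B \right)} = 1 - B$ ($t{\left(g,B \right)} = - (-1 + B) = 1 - B$)
$t{\left(6,1 \right)} 21 R{\left(5 \right)} \left(-3\right) = \left(1 - 1\right) 21 \left(\frac{1}{4} - \frac{5}{4}\right) \left(-3\right) = 0 \cdot 21 \left(\left(-1\right) \left(-3\right)\right) = 0 \cdot 3 = 0$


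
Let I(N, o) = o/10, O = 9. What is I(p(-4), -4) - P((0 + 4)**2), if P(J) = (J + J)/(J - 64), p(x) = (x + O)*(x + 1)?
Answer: 4/15 ≈ 0.26667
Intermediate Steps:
p(x) = (1 + x)*(9 + x) (p(x) = (x + 9)*(x + 1) = (9 + x)*(1 + x) = (1 + x)*(9 + x))
I(N, o) = o/10 (I(N, o) = o*(1/10) = o/10)
P(J) = 2*J/(-64 + J) (P(J) = (2*J)/(-64 + J) = 2*J/(-64 + J))
I(p(-4), -4) - P((0 + 4)**2) = (1/10)*(-4) - 2*(0 + 4)**2/(-64 + (0 + 4)**2) = -2/5 - 2*4**2/(-64 + 4**2) = -2/5 - 2*16/(-64 + 16) = -2/5 - 2*16/(-48) = -2/5 - 2*16*(-1)/48 = -2/5 - 1*(-2/3) = -2/5 + 2/3 = 4/15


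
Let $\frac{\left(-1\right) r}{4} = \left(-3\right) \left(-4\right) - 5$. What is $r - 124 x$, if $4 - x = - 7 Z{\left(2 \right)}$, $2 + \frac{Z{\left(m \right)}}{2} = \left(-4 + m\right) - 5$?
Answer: $15100$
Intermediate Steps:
$Z{\left(m \right)} = -22 + 2 m$ ($Z{\left(m \right)} = -4 + 2 \left(\left(-4 + m\right) - 5\right) = -4 + 2 \left(-9 + m\right) = -4 + \left(-18 + 2 m\right) = -22 + 2 m$)
$r = -28$ ($r = - 4 \left(\left(-3\right) \left(-4\right) - 5\right) = - 4 \left(12 - 5\right) = \left(-4\right) 7 = -28$)
$x = -122$ ($x = 4 - - 7 \left(-22 + 2 \cdot 2\right) = 4 - - 7 \left(-22 + 4\right) = 4 - \left(-7\right) \left(-18\right) = 4 - 126 = -122$)
$r - 124 x = -28 - -15128 = -28 + 15128 = 15100$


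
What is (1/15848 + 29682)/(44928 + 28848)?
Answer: 470400337/1169202048 ≈ 0.40233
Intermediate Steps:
(1/15848 + 29682)/(44928 + 28848) = (1/15848 + 29682)/73776 = (470400337/15848)*(1/73776) = 470400337/1169202048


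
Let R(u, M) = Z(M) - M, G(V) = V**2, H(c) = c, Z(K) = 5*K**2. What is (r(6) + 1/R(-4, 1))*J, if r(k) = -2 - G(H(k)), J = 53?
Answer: -8003/4 ≈ -2000.8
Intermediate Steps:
R(u, M) = -M + 5*M**2 (R(u, M) = 5*M**2 - M = -M + 5*M**2)
r(k) = -2 - k**2
(r(6) + 1/R(-4, 1))*J = ((-2 - 1*6**2) + 1/(1*(-1 + 5*1)))*53 = ((-2 - 1*36) + 1/(1*(-1 + 5)))*53 = ((-2 - 36) + 1/(1*4))*53 = (-38 + 1/4)*53 = -151/4*53 = -8003/4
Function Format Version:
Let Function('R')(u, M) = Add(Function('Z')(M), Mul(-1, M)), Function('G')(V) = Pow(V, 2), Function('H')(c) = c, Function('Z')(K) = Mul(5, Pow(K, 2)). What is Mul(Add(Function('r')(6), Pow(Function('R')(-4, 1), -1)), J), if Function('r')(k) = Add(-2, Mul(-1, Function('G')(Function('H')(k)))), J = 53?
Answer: Rational(-8003, 4) ≈ -2000.8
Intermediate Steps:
Function('R')(u, M) = Add(Mul(-1, M), Mul(5, Pow(M, 2))) (Function('R')(u, M) = Add(Mul(5, Pow(M, 2)), Mul(-1, M)) = Add(Mul(-1, M), Mul(5, Pow(M, 2))))
Function('r')(k) = Add(-2, Mul(-1, Pow(k, 2)))
Mul(Add(Function('r')(6), Pow(Function('R')(-4, 1), -1)), J) = Mul(Add(Add(-2, Mul(-1, Pow(6, 2))), Pow(Mul(1, Add(-1, Mul(5, 1))), -1)), 53) = Mul(Add(Add(-2, Mul(-1, 36)), Pow(Mul(1, Add(-1, 5)), -1)), 53) = Mul(Add(Add(-2, -36), Pow(Mul(1, 4), -1)), 53) = Mul(Add(-38, Pow(4, -1)), 53) = Mul(Add(-38, Rational(1, 4)), 53) = Mul(Rational(-151, 4), 53) = Rational(-8003, 4)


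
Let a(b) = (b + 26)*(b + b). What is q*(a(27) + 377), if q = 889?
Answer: 2879471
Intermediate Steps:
a(b) = 2*b*(26 + b) (a(b) = (26 + b)*(2*b) = 2*b*(26 + b))
q*(a(27) + 377) = 889*(2*27*(26 + 27) + 377) = 889*(2*27*53 + 377) = 889*(2862 + 377) = 889*3239 = 2879471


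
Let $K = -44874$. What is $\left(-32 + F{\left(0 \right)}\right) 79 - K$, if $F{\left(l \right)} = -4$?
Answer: $42030$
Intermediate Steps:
$\left(-32 + F{\left(0 \right)}\right) 79 - K = \left(-32 - 4\right) 79 - -44874 = \left(-36\right) 79 + 44874 = -2844 + 44874 = 42030$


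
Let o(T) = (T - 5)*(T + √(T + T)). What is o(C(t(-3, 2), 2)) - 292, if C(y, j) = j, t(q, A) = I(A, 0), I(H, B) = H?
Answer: -304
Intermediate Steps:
t(q, A) = A
o(T) = (-5 + T)*(T + √2*√T) (o(T) = (-5 + T)*(T + √(2*T)) = (-5 + T)*(T + √2*√T))
o(C(t(-3, 2), 2)) - 292 = (2² - 5*2 + √2*2^(3/2) - 5*√2*√2) - 292 = (4 - 10 + √2*(2*√2) - 10) - 292 = (4 - 10 + 4 - 10) - 292 = -12 - 292 = -304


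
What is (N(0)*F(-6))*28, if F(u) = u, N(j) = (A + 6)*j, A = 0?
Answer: 0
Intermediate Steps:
N(j) = 6*j (N(j) = (0 + 6)*j = 6*j)
(N(0)*F(-6))*28 = ((6*0)*(-6))*28 = (0*(-6))*28 = 0*28 = 0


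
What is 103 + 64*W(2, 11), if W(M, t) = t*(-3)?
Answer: -2009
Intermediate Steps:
W(M, t) = -3*t
103 + 64*W(2, 11) = 103 + 64*(-3*11) = 103 + 64*(-33) = 103 - 2112 = -2009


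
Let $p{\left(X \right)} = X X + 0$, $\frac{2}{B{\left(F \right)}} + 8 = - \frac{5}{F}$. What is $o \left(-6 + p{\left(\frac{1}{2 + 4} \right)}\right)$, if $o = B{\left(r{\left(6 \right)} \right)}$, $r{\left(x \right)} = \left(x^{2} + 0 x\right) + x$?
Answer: $\frac{1505}{1023} \approx 1.4712$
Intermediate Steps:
$r{\left(x \right)} = x + x^{2}$ ($r{\left(x \right)} = \left(x^{2} + 0\right) + x = x^{2} + x = x + x^{2}$)
$B{\left(F \right)} = \frac{2}{-8 - \frac{5}{F}}$
$p{\left(X \right)} = X^{2}$ ($p{\left(X \right)} = X^{2} + 0 = X^{2}$)
$o = - \frac{84}{341}$ ($o = - \frac{2 \cdot 6 \left(1 + 6\right)}{5 + 8 \cdot 6 \left(1 + 6\right)} = - \frac{2 \cdot 6 \cdot 7}{5 + 8 \cdot 6 \cdot 7} = \left(-2\right) 42 \frac{1}{5 + 8 \cdot 42} = \left(-2\right) 42 \frac{1}{5 + 336} = \left(-2\right) 42 \cdot \frac{1}{341} = - \frac{84}{341} \approx -0.24633$)
$o \left(-6 + p{\left(\frac{1}{2 + 4} \right)}\right) = - \frac{84 \left(-6 + \left(\frac{1}{2 + 4}\right)^{2}\right)}{341} = - \frac{84 \left(-6 + \left(\frac{1}{6}\right)^{2}\right)}{341} = - \frac{84 \left(-6 + \frac{1}{36}\right)}{341} = \left(- \frac{84}{341}\right) \left(- \frac{215}{36}\right) = \frac{1505}{1023}$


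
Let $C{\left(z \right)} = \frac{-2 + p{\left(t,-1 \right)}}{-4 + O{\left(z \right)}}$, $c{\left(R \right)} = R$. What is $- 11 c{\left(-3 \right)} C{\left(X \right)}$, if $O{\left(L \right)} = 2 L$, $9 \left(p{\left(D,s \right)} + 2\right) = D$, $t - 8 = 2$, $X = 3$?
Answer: $- \frac{143}{3} \approx -47.667$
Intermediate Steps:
$t = 10$ ($t = 8 + 2 = 10$)
$p{\left(D,s \right)} = -2 + \frac{D}{9}$
$C{\left(z \right)} = - \frac{26}{9 \left(-4 + 2 z\right)}$ ($C{\left(z \right)} = \frac{-2 + \left(-2 + \frac{1}{9} \cdot 10\right)}{-4 + 2 z} = \frac{-2 + \left(-2 + \frac{10}{9}\right)}{-4 + 2 z} = \frac{-2 - \frac{8}{9}}{-4 + 2 z} = - \frac{26}{9 \left(-4 + 2 z\right)}$)
$- 11 c{\left(-3 \right)} C{\left(X \right)} = \left(-11\right) \left(-3\right) \left(- \frac{13}{-18 + 9 \cdot 3}\right) = 33 \left(- \frac{13}{-18 + 27}\right) = 33 \left(- \frac{13}{9}\right) = - \frac{143}{3}$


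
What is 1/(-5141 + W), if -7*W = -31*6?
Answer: -7/35801 ≈ -0.00019553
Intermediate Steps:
W = 186/7 (W = -(-31)*6/7 = -⅐*(-186) = 186/7 ≈ 26.571)
1/(-5141 + W) = 1/(-5141 + 186/7) = 1/(-35801/7) = -7/35801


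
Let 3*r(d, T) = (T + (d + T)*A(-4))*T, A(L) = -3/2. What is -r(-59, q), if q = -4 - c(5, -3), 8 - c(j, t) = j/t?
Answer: 11726/27 ≈ 434.30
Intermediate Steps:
c(j, t) = 8 - j/t
A(L) = -3/2 (A(L) = -3*1/2 = -3/2)
q = -41/3 (q = -4 - (8 - 1*5/(-3)) = -4 - (8 - 1*5*(-1/3)) = -4 - (8 + 5/3) = -4 - 1*29/3 = -4 - 29/3 = -41/3 ≈ -13.667)
r(d, T) = T*(-3*d/2 - T/2)/3 (r(d, T) = ((T + (d + T)*(-3/2))*T)/3 = ((T + (T + d)*(-3/2))*T)/3 = ((T + (-3*T/2 - 3*d/2))*T)/3 = ((-3*d/2 - T/2)*T)/3 = (T*(-3*d/2 - T/2))/3 = T*(-3*d/2 - T/2)/3)
-r(-59, q) = -(-41)*(-1*(-41/3) - 3*(-59))/(6*3) = -(-41)*(41/3 + 177)/(6*3) = -(-41)*572/(6*3*3) = -1*(-11726/27) = 11726/27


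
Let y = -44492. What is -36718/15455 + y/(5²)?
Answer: -12518942/7025 ≈ -1782.1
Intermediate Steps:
-36718/15455 + y/(5²) = -36718/15455 - 44492/(5²) = -36718*1/15455 - 44492/25 = -3338/1405 - 44492*1/25 = -3338/1405 - 44492/25 = -12518942/7025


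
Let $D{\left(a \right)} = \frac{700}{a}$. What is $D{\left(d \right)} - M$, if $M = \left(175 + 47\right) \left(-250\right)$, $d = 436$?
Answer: $\frac{6049675}{109} \approx 55502.0$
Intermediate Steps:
$M = -55500$ ($M = 222 \left(-250\right) = -55500$)
$D{\left(d \right)} - M = \frac{700}{436} - -55500 = 700 \cdot \frac{1}{436} + 55500 = \frac{175}{109} + 55500 = \frac{6049675}{109}$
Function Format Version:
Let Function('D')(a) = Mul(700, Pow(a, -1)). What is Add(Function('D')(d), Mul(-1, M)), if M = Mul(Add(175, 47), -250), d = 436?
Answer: Rational(6049675, 109) ≈ 55502.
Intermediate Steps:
M = -55500 (M = Mul(222, -250) = -55500)
Add(Function('D')(d), Mul(-1, M)) = Add(Mul(700, Pow(436, -1)), Mul(-1, -55500)) = Add(Mul(700, Rational(1, 436)), 55500) = Add(Rational(175, 109), 55500) = Rational(6049675, 109)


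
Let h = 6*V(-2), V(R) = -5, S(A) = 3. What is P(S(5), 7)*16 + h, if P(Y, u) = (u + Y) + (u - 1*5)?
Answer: 162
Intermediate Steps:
P(Y, u) = -5 + Y + 2*u (P(Y, u) = (Y + u) + (u - 5) = (Y + u) + (-5 + u) = -5 + Y + 2*u)
h = -30 (h = 6*(-5) = -30)
P(S(5), 7)*16 + h = (-5 + 3 + 2*7)*16 - 30 = (-5 + 3 + 14)*16 - 30 = 12*16 - 30 = 192 - 30 = 162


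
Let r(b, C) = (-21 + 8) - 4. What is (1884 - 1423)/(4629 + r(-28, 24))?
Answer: 461/4612 ≈ 0.099957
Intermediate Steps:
r(b, C) = -17 (r(b, C) = -13 - 4 = -17)
(1884 - 1423)/(4629 + r(-28, 24)) = (1884 - 1423)/(4629 - 17) = 461/4612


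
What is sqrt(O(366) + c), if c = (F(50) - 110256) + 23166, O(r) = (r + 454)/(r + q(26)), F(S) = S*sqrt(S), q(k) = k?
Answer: sqrt(-17069230 + 49000*sqrt(2))/14 ≈ 294.51*I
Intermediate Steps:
F(S) = S**(3/2)
O(r) = (454 + r)/(26 + r) (O(r) = (r + 454)/(r + 26) = (454 + r)/(26 + r))
c = -87090 + 250*sqrt(2) (c = (50**(3/2) - 110256) + 23166 = (250*sqrt(2) - 110256) + 23166 = (-110256 + 250*sqrt(2)) + 23166 = -87090 + 250*sqrt(2) ≈ -86737.)
sqrt(O(366) + c) = sqrt((454 + 366)/(26 + 366) + (-87090 + 250*sqrt(2))) = sqrt(820/392 + (-87090 + 250*sqrt(2))) = sqrt((1/392)*820 + (-87090 + 250*sqrt(2))) = sqrt(205/98 + (-87090 + 250*sqrt(2))) = sqrt(-8534615/98 + 250*sqrt(2))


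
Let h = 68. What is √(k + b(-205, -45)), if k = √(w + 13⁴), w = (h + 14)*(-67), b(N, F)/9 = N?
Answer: √(-1845 + 3*√2563) ≈ 41.148*I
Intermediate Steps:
b(N, F) = 9*N
w = -5494 (w = (68 + 14)*(-67) = 82*(-67) = -5494)
k = 3*√2563 (k = √(-5494 + 13⁴) = √(-5494 + 28561) = √23067 = 3*√2563 ≈ 151.88)
√(k + b(-205, -45)) = √(3*√2563 + 9*(-205)) = √(3*√2563 - 1845) = √(-1845 + 3*√2563)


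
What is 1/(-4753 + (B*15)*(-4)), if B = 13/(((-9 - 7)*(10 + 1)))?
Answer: -44/208937 ≈ -0.00021059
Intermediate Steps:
B = -13/176 (B = 13/((-16*11)) = 13/(-176) = 13*(-1/176) = -13/176 ≈ -0.073864)
1/(-4753 + (B*15)*(-4)) = 1/(-4753 - 13/176*15*(-4)) = 1/(-4753 - 195/176*(-4)) = 1/(-4753 + 195/44) = 1/(-208937/44) = -44/208937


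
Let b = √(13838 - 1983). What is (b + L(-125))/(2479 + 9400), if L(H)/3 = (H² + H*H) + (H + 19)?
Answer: 93432/11879 + √11855/11879 ≈ 7.8745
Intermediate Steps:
b = √11855 ≈ 108.88
L(H) = 57 + 3*H + 6*H² (L(H) = 3*((H² + H*H) + (H + 19)) = 3*((H² + H²) + (19 + H)) = 3*(2*H² + (19 + H)) = 3*(19 + H + 2*H²) = 57 + 3*H + 6*H²)
(b + L(-125))/(2479 + 9400) = (√11855 + (57 + 3*(-125) + 6*(-125)²))/(2479 + 9400) = (√11855 + (57 - 375 + 6*15625))/11879 = (√11855 + (57 - 375 + 93750))*(1/11879) = (√11855 + 93432)*(1/11879) = (93432 + √11855)*(1/11879) = 93432/11879 + √11855/11879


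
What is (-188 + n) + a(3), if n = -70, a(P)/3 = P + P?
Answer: -240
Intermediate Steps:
a(P) = 6*P (a(P) = 3*(P + P) = 3*(2*P) = 6*P)
(-188 + n) + a(3) = (-188 - 70) + 6*3 = -258 + 18 = -240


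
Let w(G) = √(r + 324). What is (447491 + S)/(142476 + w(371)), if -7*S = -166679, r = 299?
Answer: 470044851216/142095869671 - 3299116*√623/142095869671 ≈ 3.3074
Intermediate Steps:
S = 166679/7 (S = -⅐*(-166679) = 166679/7 ≈ 23811.)
w(G) = √623 (w(G) = √(299 + 324) = √623)
(447491 + S)/(142476 + w(371)) = (447491 + 166679/7)/(142476 + √623) = 3299116/(7*(142476 + √623))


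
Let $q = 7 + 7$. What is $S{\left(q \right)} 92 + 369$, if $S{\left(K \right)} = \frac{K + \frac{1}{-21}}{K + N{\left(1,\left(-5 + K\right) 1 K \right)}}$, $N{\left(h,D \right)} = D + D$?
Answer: $\frac{1044095}{2793} \approx 373.83$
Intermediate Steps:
$q = 14$
$N{\left(h,D \right)} = 2 D$
$S{\left(K \right)} = \frac{- \frac{1}{21} + K}{K + 2 K \left(-5 + K\right)}$ ($S{\left(K \right)} = \frac{K + \frac{1}{-21}}{K + 2 \left(-5 + K\right) 1 K} = \frac{K - \frac{1}{21}}{K + 2 \left(-5 + K\right) K} = \frac{- \frac{1}{21} + K}{K + 2 K \left(-5 + K\right)}$)
$S{\left(q \right)} 92 + 369 = \frac{- \frac{1}{21} + 14}{14 \left(-9 + 2 \cdot 14\right)} 92 + 369 = \frac{1}{14} \frac{1}{-9 + 28} \cdot \frac{293}{21} \cdot 92 + 369 = \frac{1}{14} \cdot \frac{1}{19} \cdot \frac{293}{21} \cdot 92 + 369 = \frac{293}{5586} \cdot 92 + 369 = \frac{13478}{2793} + 369 = \frac{1044095}{2793}$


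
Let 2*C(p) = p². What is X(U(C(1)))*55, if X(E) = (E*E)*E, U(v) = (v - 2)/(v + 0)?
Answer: -1485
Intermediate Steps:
C(p) = p²/2
U(v) = (-2 + v)/v
X(E) = E³ (X(E) = E²*E = E³)
X(U(C(1)))*55 = ((-2 + (½)*1²)/(((½)*1²)))³*55 = ((-2 + (½)*1)/(((½)*1)))³*55 = ((-2 + ½)/(½))³*55 = (2*(-3/2))³*55 = (-3)³*55 = -27*55 = -1485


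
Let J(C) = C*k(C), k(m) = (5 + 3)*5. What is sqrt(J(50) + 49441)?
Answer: sqrt(51441) ≈ 226.81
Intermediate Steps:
k(m) = 40 (k(m) = 8*5 = 40)
J(C) = 40*C (J(C) = C*40 = 40*C)
sqrt(J(50) + 49441) = sqrt(40*50 + 49441) = sqrt(2000 + 49441) = sqrt(51441)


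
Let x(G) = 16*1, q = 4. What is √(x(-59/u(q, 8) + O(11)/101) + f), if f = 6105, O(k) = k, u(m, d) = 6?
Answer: √6121 ≈ 78.237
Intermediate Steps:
x(G) = 16
√(x(-59/u(q, 8) + O(11)/101) + f) = √(16 + 6105) = √6121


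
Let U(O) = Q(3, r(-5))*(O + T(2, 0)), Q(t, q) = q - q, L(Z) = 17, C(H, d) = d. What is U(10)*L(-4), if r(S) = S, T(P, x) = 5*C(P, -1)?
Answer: 0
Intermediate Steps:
T(P, x) = -5 (T(P, x) = 5*(-1) = -5)
Q(t, q) = 0
U(O) = 0 (U(O) = 0*(O - 5) = 0*(-5 + O) = 0)
U(10)*L(-4) = 0*17 = 0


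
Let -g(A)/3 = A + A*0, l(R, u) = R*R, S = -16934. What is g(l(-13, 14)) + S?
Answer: -17441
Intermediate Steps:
l(R, u) = R**2
g(A) = -3*A (g(A) = -3*(A + A*0) = -3*(A + 0) = -3*A)
g(l(-13, 14)) + S = -3*(-13)**2 - 16934 = -3*169 - 16934 = -507 - 16934 = -17441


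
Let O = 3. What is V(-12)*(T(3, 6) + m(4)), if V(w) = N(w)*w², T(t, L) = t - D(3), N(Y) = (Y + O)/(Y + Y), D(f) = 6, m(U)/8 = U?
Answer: 1566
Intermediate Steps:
m(U) = 8*U
N(Y) = (3 + Y)/(2*Y) (N(Y) = (Y + 3)/(Y + Y) = (3 + Y)/((2*Y)) = (3 + Y)*(1/(2*Y)) = (3 + Y)/(2*Y))
T(t, L) = -6 + t (T(t, L) = t - 1*6 = t - 6 = -6 + t)
V(w) = w*(3 + w)/2 (V(w) = ((3 + w)/(2*w))*w² = w*(3 + w)/2)
V(-12)*(T(3, 6) + m(4)) = ((½)*(-12)*(3 - 12))*((-6 + 3) + 8*4) = ((½)*(-12)*(-9))*(-3 + 32) = 54*29 = 1566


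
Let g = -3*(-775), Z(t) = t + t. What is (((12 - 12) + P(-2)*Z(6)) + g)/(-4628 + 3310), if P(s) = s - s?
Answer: -2325/1318 ≈ -1.7640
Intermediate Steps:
Z(t) = 2*t
P(s) = 0
g = 2325
(((12 - 12) + P(-2)*Z(6)) + g)/(-4628 + 3310) = (((12 - 12) + 0*(2*6)) + 2325)/(-4628 + 3310) = ((0 + 0*12) + 2325)/(-1318) = ((0 + 0) + 2325)*(-1/1318) = (0 + 2325)*(-1/1318) = 2325*(-1/1318) = -2325/1318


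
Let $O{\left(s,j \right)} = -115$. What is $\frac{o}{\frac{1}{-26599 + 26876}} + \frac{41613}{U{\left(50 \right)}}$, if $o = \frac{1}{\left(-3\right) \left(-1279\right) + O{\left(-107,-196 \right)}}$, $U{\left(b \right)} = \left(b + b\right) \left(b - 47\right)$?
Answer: $\frac{25827781}{186100} \approx 138.78$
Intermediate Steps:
$U{\left(b \right)} = 2 b \left(-47 + b\right)$
$o = \frac{1}{3722}$ ($o = \frac{1}{\left(-3\right) \left(-1279\right) - 115} = \frac{1}{3837 - 115} = \frac{1}{3722} \approx 0.00026867$)
$\frac{o}{\frac{1}{-26599 + 26876}} + \frac{41613}{U{\left(50 \right)}} = \frac{1}{3722 \frac{1}{-26599 + 26876}} + \frac{41613}{2 \cdot 50 \left(-47 + 50\right)} = \frac{1}{3722 \cdot \frac{1}{277}} + \frac{41613}{2 \cdot 50 \cdot 3} = \frac{\frac{1}{\frac{1}{277}}}{3722} + \frac{41613}{300} = \frac{1}{3722} \cdot 277 + 41613 \cdot \frac{1}{300} = \frac{277}{3722} + \frac{13871}{100} = \frac{25827781}{186100}$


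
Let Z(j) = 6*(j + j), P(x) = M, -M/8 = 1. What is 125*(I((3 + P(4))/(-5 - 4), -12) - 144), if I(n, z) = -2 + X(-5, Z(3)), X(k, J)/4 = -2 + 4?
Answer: -17250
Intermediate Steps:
M = -8 (M = -8*1 = -8)
P(x) = -8
Z(j) = 12*j (Z(j) = 6*(2*j) = 12*j)
X(k, J) = 8 (X(k, J) = 4*(-2 + 4) = 4*2 = 8)
I(n, z) = 6 (I(n, z) = -2 + 8 = 6)
125*(I((3 + P(4))/(-5 - 4), -12) - 144) = 125*(6 - 144) = 125*(-138) = -17250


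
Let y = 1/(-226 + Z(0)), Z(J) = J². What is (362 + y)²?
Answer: 6693039721/51076 ≈ 1.3104e+5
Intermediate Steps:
y = -1/226 (y = 1/(-226 + 0²) = 1/(-226 + 0) = 1/(-226) = -1/226 ≈ -0.0044248)
(362 + y)² = (362 - 1/226)² = (81811/226)² = 6693039721/51076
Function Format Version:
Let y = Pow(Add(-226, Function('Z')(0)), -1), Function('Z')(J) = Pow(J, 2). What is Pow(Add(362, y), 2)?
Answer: Rational(6693039721, 51076) ≈ 1.3104e+5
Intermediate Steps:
y = Rational(-1, 226) (y = Pow(Add(-226, Pow(0, 2)), -1) = Pow(Add(-226, 0), -1) = Pow(-226, -1) = Rational(-1, 226) ≈ -0.0044248)
Pow(Add(362, y), 2) = Pow(Add(362, Rational(-1, 226)), 2) = Pow(Rational(81811, 226), 2) = Rational(6693039721, 51076)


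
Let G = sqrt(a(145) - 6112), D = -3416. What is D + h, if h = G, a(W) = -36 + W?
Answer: -3416 + 3*I*sqrt(667) ≈ -3416.0 + 77.479*I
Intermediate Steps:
G = 3*I*sqrt(667) (G = sqrt((-36 + 145) - 6112) = sqrt(109 - 6112) = sqrt(-6003) = 3*I*sqrt(667) ≈ 77.479*I)
h = 3*I*sqrt(667) ≈ 77.479*I
D + h = -3416 + 3*I*sqrt(667)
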